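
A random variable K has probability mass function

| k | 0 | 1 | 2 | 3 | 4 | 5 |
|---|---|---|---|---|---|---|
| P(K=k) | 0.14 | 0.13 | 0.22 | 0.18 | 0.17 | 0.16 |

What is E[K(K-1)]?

6.76

E[K(K-1)] = Σ k(k-1)·P(K=k)
 = 0·0.14 + 0·0.13 + 2·0.22 + 6·0.18 + 12·0.17 + 20·0.16
 = 0 + 0 + 0.44 + 1.08 + 2.04 + 3.2
 = 6.76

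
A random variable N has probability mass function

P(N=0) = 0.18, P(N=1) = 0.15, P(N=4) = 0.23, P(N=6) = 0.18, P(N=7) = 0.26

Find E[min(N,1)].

0.82

E[min(N,1)] = Σ min(n,1)·P(N=n)
 = 0·0.18 + 1·0.15 + 1·0.23 + 1·0.18 + 1·0.26
 = 0 + 0.15 + 0.23 + 0.18 + 0.26
 = 0.82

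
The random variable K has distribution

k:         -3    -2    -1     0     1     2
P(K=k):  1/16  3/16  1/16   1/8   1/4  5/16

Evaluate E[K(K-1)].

E[K(K-1)] = Σ k(k-1)·P(K=k)
 = 12·1/16 + 6·3/16 + 2·1/16 + 0·1/8 + 0·1/4 + 2·5/16
 = 3/4 + 9/8 + 1/8 + 0 + 0 + 5/8
 = 21/8

2.625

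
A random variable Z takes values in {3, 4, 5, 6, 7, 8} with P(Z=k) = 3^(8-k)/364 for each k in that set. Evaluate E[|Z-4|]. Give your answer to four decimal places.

E[|Z-4|] = Σ |z-4|·P(Z=z)
 = 1·243/364 + 0·81/364 + 1·27/364 + 2·9/364 + 3·3/364 + 4·1/364
 = 243/364 + 0 + 27/364 + 9/182 + 9/364 + 1/91
 = 43/52

0.8269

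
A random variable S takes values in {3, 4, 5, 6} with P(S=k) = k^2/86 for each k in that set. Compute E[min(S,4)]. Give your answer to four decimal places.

3.8953

E[min(S,4)] = Σ min(s,4)·P(S=s)
 = 3·9/86 + 4·8/43 + 4·25/86 + 4·18/43
 = 27/86 + 32/43 + 50/43 + 72/43
 = 335/86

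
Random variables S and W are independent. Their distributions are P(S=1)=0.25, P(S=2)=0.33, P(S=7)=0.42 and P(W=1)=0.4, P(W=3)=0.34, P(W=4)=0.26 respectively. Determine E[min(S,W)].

1.8112

E[min(S,W)] = Σ_s Σ_w min(s,w) · P(S=s)P(W=w)
 = 1·0.1 + 1·0.085 + 1·0.065 + 1·0.132 + 2·0.1122 + 2·0.0858 + 1·0.168 + 3·0.1428 + 4·0.1092
 = 0.1 + 0.085 + 0.065 + 0.132 + 0.2244 + 0.1716 + 0.168 + 0.4284 + 0.4368
 = 1.8112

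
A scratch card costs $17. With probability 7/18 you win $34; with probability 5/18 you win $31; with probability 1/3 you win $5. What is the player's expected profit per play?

E[payout] = 34·7/18 + 31·5/18 + 5·1/3
 = 119/9 + 155/18 + 5/3
 = 47/2
Net = 47/2 - 17 = 13/2

6.5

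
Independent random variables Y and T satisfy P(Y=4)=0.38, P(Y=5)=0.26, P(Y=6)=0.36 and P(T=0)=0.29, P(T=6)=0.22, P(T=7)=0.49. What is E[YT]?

E[YT] = Σ_y Σ_t yt · P(Y=y)P(T=t)
 = 0·0.1102 + 24·0.0836 + 28·0.1862 + 0·0.0754 + 30·0.0572 + 35·0.1274 + 0·0.1044 + 36·0.0792 + 42·0.1764
 = 0 + 2.0064 + 5.2136 + 0 + 1.716 + 4.459 + 0 + 2.8512 + 7.4088
 = 23.655

23.655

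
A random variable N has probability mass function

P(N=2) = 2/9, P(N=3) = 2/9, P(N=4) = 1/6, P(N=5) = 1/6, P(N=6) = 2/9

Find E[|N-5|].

1.5

E[|N-5|] = Σ |n-5|·P(N=n)
 = 3·2/9 + 2·2/9 + 1·1/6 + 0·1/6 + 1·2/9
 = 2/3 + 4/9 + 1/6 + 0 + 2/9
 = 3/2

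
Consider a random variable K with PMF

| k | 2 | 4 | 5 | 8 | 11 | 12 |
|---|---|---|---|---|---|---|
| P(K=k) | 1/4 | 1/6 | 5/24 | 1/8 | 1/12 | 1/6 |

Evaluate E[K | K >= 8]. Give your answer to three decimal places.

10.444

P(K >= 8) = 1/8 + 1/12 + 1/6 = 3/8.
E[K | K >= 8] = [8·1/8 + 11·1/12 + 12·1/6] / (3/8)
 = 47/12 / (3/8)
 = 94/9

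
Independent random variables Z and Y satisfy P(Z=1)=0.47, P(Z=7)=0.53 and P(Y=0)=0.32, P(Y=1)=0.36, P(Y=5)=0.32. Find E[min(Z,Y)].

1.3584

E[min(Z,Y)] = Σ_z Σ_y min(z,y) · P(Z=z)P(Y=y)
 = 0·0.1504 + 1·0.1692 + 1·0.1504 + 0·0.1696 + 1·0.1908 + 5·0.1696
 = 0 + 0.1692 + 0.1504 + 0 + 0.1908 + 0.848
 = 1.3584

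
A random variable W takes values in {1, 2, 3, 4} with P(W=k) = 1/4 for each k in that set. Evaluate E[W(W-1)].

5

E[W(W-1)] = Σ w(w-1)·P(W=w)
 = 0·1/4 + 2·1/4 + 6·1/4 + 12·1/4
 = 0 + 1/2 + 3/2 + 3
 = 5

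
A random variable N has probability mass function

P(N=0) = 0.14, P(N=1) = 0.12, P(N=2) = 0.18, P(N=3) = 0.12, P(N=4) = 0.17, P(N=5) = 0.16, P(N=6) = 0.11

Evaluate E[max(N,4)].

E[max(N,4)] = Σ max(n,4)·P(N=n)
 = 4·0.14 + 4·0.12 + 4·0.18 + 4·0.12 + 4·0.17 + 5·0.16 + 6·0.11
 = 0.56 + 0.48 + 0.72 + 0.48 + 0.68 + 0.8 + 0.66
 = 4.38

4.38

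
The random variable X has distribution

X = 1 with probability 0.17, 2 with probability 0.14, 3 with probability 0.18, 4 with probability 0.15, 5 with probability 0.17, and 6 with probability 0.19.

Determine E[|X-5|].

E[|X-5|] = Σ |x-5|·P(X=x)
 = 4·0.17 + 3·0.14 + 2·0.18 + 1·0.15 + 0·0.17 + 1·0.19
 = 0.68 + 0.42 + 0.36 + 0.15 + 0 + 0.19
 = 1.8

1.8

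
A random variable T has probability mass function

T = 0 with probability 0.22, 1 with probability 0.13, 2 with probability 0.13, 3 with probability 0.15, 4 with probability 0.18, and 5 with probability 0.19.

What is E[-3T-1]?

E[-3T-1] = Σ (-3t-1)·P(T=t)
 = (-1)·0.22 + (-4)·0.13 + (-7)·0.13 + (-10)·0.15 + (-13)·0.18 + (-16)·0.19
 = (-0.22) + (-0.52) + (-0.91) + (-1.5) + (-2.34) + (-3.04)
 = -8.53

-8.53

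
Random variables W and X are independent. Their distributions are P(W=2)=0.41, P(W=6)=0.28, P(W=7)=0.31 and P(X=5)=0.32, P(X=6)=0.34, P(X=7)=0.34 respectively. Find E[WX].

E[WX] = Σ_w Σ_x wx · P(W=w)P(X=x)
 = 10·0.1312 + 12·0.1394 + 14·0.1394 + 30·0.0896 + 36·0.0952 + 42·0.0952 + 35·0.0992 + 42·0.1054 + 49·0.1054
 = 1.312 + 1.6728 + 1.9516 + 2.688 + 3.4272 + 3.9984 + 3.472 + 4.4268 + 5.1646
 = 28.1134

28.1134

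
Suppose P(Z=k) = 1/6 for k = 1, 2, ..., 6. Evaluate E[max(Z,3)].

4

E[max(Z,3)] = Σ max(z,3)·P(Z=z)
 = 3·1/6 + 3·1/6 + 3·1/6 + 4·1/6 + 5·1/6 + 6·1/6
 = 1/2 + 1/2 + 1/2 + 2/3 + 5/6 + 1
 = 4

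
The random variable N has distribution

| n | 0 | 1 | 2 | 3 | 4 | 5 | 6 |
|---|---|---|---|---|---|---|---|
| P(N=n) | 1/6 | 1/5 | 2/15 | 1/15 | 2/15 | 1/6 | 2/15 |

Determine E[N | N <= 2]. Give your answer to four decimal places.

P(N <= 2) = 1/6 + 1/5 + 2/15 = 1/2.
E[N | N <= 2] = [0·1/6 + 1·1/5 + 2·2/15] / (1/2)
 = 7/15 / (1/2)
 = 14/15

0.9333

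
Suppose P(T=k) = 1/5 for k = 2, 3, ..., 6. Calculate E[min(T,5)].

3.8

E[min(T,5)] = Σ min(t,5)·P(T=t)
 = 2·1/5 + 3·1/5 + 4·1/5 + 5·1/5 + 5·1/5
 = 2/5 + 3/5 + 4/5 + 1 + 1
 = 19/5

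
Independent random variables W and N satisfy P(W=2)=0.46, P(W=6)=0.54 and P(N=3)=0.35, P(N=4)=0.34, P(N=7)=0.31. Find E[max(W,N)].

E[max(W,N)] = Σ_w Σ_n max(w,n) · P(W=w)P(N=n)
 = 3·0.161 + 4·0.1564 + 7·0.1426 + 6·0.189 + 6·0.1836 + 7·0.1674
 = 0.483 + 0.6256 + 0.9982 + 1.134 + 1.1016 + 1.1718
 = 5.5142

5.5142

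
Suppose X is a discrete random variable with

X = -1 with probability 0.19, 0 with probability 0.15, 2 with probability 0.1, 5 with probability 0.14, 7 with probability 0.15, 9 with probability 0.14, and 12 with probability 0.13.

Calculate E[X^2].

E[X^2] = Σ x^2·P(X=x)
 = 1·0.19 + 0·0.15 + 4·0.1 + 25·0.14 + 49·0.15 + 81·0.14 + 144·0.13
 = 0.19 + 0 + 0.4 + 3.5 + 7.35 + 11.34 + 18.72
 = 41.5

41.5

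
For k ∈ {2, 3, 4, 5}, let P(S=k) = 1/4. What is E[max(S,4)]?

E[max(S,4)] = Σ max(s,4)·P(S=s)
 = 4·1/4 + 4·1/4 + 4·1/4 + 5·1/4
 = 1 + 1 + 1 + 5/4
 = 17/4

4.25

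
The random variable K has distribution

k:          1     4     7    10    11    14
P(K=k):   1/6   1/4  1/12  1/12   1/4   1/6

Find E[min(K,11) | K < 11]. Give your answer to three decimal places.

4.429

P(K < 11) = 1/6 + 1/4 + 1/12 + 1/12 = 7/12.
E[min(K,11) | K < 11] = [1·1/6 + 4·1/4 + 7·1/12 + 10·1/12] / (7/12)
 = 31/12 / (7/12)
 = 31/7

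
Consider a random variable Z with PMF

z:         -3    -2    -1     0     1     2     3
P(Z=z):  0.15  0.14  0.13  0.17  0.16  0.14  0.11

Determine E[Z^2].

3.75

E[Z^2] = Σ z^2·P(Z=z)
 = 9·0.15 + 4·0.14 + 1·0.13 + 0·0.17 + 1·0.16 + 4·0.14 + 9·0.11
 = 1.35 + 0.56 + 0.13 + 0 + 0.16 + 0.56 + 0.99
 = 3.75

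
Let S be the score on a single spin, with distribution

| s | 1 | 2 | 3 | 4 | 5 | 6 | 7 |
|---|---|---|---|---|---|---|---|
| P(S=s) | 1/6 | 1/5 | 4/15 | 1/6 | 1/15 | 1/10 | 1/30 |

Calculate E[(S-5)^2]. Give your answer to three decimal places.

5.933

E[(S-5)^2] = Σ (s-5)^2·P(S=s)
 = 16·1/6 + 9·1/5 + 4·4/15 + 1·1/6 + 0·1/15 + 1·1/10 + 4·1/30
 = 8/3 + 9/5 + 16/15 + 1/6 + 0 + 1/10 + 2/15
 = 89/15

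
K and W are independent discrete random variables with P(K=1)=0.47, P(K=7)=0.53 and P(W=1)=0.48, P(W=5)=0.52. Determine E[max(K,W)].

5.1576

E[max(K,W)] = Σ_k Σ_w max(k,w) · P(K=k)P(W=w)
 = 1·0.2256 + 5·0.2444 + 7·0.2544 + 7·0.2756
 = 0.2256 + 1.222 + 1.7808 + 1.9292
 = 5.1576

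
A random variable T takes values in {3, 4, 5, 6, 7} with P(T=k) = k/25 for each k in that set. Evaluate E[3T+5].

E[3T+5] = Σ (3t+5)·P(T=t)
 = 14·3/25 + 17·4/25 + 20·1/5 + 23·6/25 + 26·7/25
 = 42/25 + 68/25 + 4 + 138/25 + 182/25
 = 106/5

21.2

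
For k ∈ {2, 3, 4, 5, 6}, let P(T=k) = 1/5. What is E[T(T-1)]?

14

E[T(T-1)] = Σ t(t-1)·P(T=t)
 = 2·1/5 + 6·1/5 + 12·1/5 + 20·1/5 + 30·1/5
 = 2/5 + 6/5 + 12/5 + 4 + 6
 = 14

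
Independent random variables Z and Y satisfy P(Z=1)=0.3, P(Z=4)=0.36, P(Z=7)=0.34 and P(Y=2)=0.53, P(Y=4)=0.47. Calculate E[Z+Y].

E[Z+Y] = Σ_z Σ_y (z+y) · P(Z=z)P(Y=y)
 = 3·0.159 + 5·0.141 + 6·0.1908 + 8·0.1692 + 9·0.1802 + 11·0.1598
 = 0.477 + 0.705 + 1.1448 + 1.3536 + 1.6218 + 1.7578
 = 7.06

7.06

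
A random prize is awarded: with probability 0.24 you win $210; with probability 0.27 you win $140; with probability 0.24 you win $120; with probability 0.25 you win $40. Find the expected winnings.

127

E[payout] = 210·0.24 + 140·0.27 + 120·0.24 + 40·0.25
 = 50.4 + 37.8 + 28.8 + 10
 = 127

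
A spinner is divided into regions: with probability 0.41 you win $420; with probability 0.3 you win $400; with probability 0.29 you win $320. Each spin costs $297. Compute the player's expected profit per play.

88

E[payout] = 420·0.41 + 400·0.3 + 320·0.29
 = 172.2 + 120 + 92.8
 = 385
Net = 385 - 297 = 88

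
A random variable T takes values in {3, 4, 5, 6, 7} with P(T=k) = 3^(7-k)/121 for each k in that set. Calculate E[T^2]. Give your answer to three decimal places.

E[T^2] = Σ t^2·P(T=t)
 = 9·81/121 + 16·27/121 + 25·9/121 + 36·3/121 + 49·1/121
 = 729/121 + 432/121 + 225/121 + 108/121 + 49/121
 = 1543/121

12.752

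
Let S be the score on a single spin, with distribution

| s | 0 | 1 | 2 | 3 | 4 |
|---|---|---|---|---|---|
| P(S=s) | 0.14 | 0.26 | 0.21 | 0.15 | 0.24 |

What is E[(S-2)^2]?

E[(S-2)^2] = Σ (s-2)^2·P(S=s)
 = 4·0.14 + 1·0.26 + 0·0.21 + 1·0.15 + 4·0.24
 = 0.56 + 0.26 + 0 + 0.15 + 0.96
 = 1.93

1.93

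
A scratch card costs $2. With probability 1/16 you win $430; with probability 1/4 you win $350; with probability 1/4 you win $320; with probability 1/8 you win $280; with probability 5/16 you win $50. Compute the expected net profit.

E[payout] = 430·1/16 + 350·1/4 + 320·1/4 + 280·1/8 + 50·5/16
 = 215/8 + 175/2 + 80 + 35 + 125/8
 = 245
Net = 245 - 2 = 243

243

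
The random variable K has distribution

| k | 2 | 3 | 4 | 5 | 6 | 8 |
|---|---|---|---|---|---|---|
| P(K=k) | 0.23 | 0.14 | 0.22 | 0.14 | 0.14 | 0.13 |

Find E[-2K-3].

-11.68

E[-2K-3] = Σ (-2k-3)·P(K=k)
 = (-7)·0.23 + (-9)·0.14 + (-11)·0.22 + (-13)·0.14 + (-15)·0.14 + (-19)·0.13
 = (-1.61) + (-1.26) + (-2.42) + (-1.82) + (-2.1) + (-2.47)
 = -11.68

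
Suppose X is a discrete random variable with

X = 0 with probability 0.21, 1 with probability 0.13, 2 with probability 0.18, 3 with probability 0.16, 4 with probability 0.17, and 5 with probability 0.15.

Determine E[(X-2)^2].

3.16

E[(X-2)^2] = Σ (x-2)^2·P(X=x)
 = 4·0.21 + 1·0.13 + 0·0.18 + 1·0.16 + 4·0.17 + 9·0.15
 = 0.84 + 0.13 + 0 + 0.16 + 0.68 + 1.35
 = 3.16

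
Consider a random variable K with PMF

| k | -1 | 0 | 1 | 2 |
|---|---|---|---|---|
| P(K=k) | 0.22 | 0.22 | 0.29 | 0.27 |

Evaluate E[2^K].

E[2^K] = Σ 2^k·P(K=k)
 = 0.5·0.22 + 1·0.22 + 2·0.29 + 4·0.27
 = 0.11 + 0.22 + 0.58 + 1.08
 = 1.99

1.99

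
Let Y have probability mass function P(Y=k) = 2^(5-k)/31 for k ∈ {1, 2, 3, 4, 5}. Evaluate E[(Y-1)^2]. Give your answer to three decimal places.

1.871

E[(Y-1)^2] = Σ (y-1)^2·P(Y=y)
 = 0·16/31 + 1·8/31 + 4·4/31 + 9·2/31 + 16·1/31
 = 0 + 8/31 + 16/31 + 18/31 + 16/31
 = 58/31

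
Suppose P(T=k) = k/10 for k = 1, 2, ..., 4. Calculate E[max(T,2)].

3.1

E[max(T,2)] = Σ max(t,2)·P(T=t)
 = 2·1/10 + 2·1/5 + 3·3/10 + 4·2/5
 = 1/5 + 2/5 + 9/10 + 8/5
 = 31/10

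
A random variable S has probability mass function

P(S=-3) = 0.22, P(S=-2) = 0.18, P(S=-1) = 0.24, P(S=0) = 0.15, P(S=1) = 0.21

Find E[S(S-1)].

4.2

E[S(S-1)] = Σ s(s-1)·P(S=s)
 = 12·0.22 + 6·0.18 + 2·0.24 + 0·0.15 + 0·0.21
 = 2.64 + 1.08 + 0.48 + 0 + 0
 = 4.2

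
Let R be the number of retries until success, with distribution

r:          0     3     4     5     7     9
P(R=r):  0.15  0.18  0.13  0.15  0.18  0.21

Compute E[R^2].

33.28

E[R^2] = Σ r^2·P(R=r)
 = 0·0.15 + 9·0.18 + 16·0.13 + 25·0.15 + 49·0.18 + 81·0.21
 = 0 + 1.62 + 2.08 + 3.75 + 8.82 + 17.01
 = 33.28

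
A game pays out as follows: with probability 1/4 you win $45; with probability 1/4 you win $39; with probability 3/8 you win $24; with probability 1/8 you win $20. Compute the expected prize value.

32.5

E[payout] = 45·1/4 + 39·1/4 + 24·3/8 + 20·1/8
 = 45/4 + 39/4 + 9 + 5/2
 = 65/2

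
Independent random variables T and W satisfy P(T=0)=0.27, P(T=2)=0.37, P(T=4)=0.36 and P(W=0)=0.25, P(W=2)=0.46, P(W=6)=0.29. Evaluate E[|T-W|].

E[|T-W|] = Σ_t Σ_w |t-w| · P(T=t)P(W=w)
 = 0·0.0675 + 2·0.1242 + 6·0.0783 + 2·0.0925 + 0·0.1702 + 4·0.1073 + 4·0.09 + 2·0.1656 + 2·0.1044
 = 0 + 0.2484 + 0.4698 + 0.185 + 0 + 0.4292 + 0.36 + 0.3312 + 0.2088
 = 2.2324

2.2324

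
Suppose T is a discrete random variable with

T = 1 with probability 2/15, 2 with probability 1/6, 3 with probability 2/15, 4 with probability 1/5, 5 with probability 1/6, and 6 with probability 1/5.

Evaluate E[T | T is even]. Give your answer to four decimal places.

P(T is even) = 1/6 + 1/5 + 1/5 = 17/30.
E[T | T is even] = [2·1/6 + 4·1/5 + 6·1/5] / (17/30)
 = 7/3 / (17/30)
 = 70/17

4.1176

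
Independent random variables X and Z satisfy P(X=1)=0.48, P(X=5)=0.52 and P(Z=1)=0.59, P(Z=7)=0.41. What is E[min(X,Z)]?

E[min(X,Z)] = Σ_x Σ_z min(x,z) · P(X=x)P(Z=z)
 = 1·0.2832 + 1·0.1968 + 1·0.3068 + 5·0.2132
 = 0.2832 + 0.1968 + 0.3068 + 1.066
 = 1.8528

1.8528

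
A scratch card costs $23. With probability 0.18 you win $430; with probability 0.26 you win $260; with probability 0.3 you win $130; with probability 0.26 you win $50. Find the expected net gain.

174

E[payout] = 430·0.18 + 260·0.26 + 130·0.3 + 50·0.26
 = 77.4 + 67.6 + 39 + 13
 = 197
Net = 197 - 23 = 174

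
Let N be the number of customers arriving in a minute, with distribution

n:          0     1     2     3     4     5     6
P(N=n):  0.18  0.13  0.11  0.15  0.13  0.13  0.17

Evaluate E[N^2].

13.37

E[N^2] = Σ n^2·P(N=n)
 = 0·0.18 + 1·0.13 + 4·0.11 + 9·0.15 + 16·0.13 + 25·0.13 + 36·0.17
 = 0 + 0.13 + 0.44 + 1.35 + 2.08 + 3.25 + 6.12
 = 13.37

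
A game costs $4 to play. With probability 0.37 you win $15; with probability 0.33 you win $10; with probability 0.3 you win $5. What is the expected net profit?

E[payout] = 15·0.37 + 10·0.33 + 5·0.3
 = 5.55 + 3.3 + 1.5
 = 10.35
Net = 10.35 - 4 = 6.35

6.35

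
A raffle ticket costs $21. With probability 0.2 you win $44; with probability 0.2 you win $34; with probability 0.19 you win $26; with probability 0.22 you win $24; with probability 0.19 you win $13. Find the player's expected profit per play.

E[payout] = 44·0.2 + 34·0.2 + 26·0.19 + 24·0.22 + 13·0.19
 = 8.8 + 6.8 + 4.94 + 5.28 + 2.47
 = 28.29
Net = 28.29 - 21 = 7.29

7.29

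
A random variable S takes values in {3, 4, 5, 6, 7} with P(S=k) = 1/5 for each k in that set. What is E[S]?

E[S] = Σ s·P(S=s)
 = 3·1/5 + 4·1/5 + 5·1/5 + 6·1/5 + 7·1/5
 = 3/5 + 4/5 + 1 + 6/5 + 7/5
 = 5

5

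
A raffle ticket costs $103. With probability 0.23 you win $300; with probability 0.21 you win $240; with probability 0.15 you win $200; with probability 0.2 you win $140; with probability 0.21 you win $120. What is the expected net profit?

E[payout] = 300·0.23 + 240·0.21 + 200·0.15 + 140·0.2 + 120·0.21
 = 69 + 50.4 + 30 + 28 + 25.2
 = 202.6
Net = 202.6 - 103 = 99.6

99.6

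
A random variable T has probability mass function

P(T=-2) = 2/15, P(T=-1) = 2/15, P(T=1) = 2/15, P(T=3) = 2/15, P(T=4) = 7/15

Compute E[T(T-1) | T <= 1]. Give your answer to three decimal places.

2.667

P(T <= 1) = 2/15 + 2/15 + 2/15 = 2/5.
E[T(T-1) | T <= 1] = [6·2/15 + 2·2/15 + 0·2/15] / (2/5)
 = 16/15 / (2/5)
 = 8/3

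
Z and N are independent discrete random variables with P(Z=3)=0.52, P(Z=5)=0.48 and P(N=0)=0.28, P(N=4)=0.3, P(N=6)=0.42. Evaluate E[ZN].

14.7312

E[ZN] = Σ_z Σ_n zn · P(Z=z)P(N=n)
 = 0·0.1456 + 12·0.156 + 18·0.2184 + 0·0.1344 + 20·0.144 + 30·0.2016
 = 0 + 1.872 + 3.9312 + 0 + 2.88 + 6.048
 = 14.7312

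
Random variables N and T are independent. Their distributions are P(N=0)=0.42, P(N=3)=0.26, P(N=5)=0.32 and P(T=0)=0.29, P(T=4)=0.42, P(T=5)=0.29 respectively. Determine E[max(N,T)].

3.9546

E[max(N,T)] = Σ_n Σ_t max(n,t) · P(N=n)P(T=t)
 = 0·0.1218 + 4·0.1764 + 5·0.1218 + 3·0.0754 + 4·0.1092 + 5·0.0754 + 5·0.0928 + 5·0.1344 + 5·0.0928
 = 0 + 0.7056 + 0.609 + 0.2262 + 0.4368 + 0.377 + 0.464 + 0.672 + 0.464
 = 3.9546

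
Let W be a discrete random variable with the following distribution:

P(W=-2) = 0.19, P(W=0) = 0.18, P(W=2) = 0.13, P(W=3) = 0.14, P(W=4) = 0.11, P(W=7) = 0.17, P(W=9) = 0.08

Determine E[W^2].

E[W^2] = Σ w^2·P(W=w)
 = 4·0.19 + 0·0.18 + 4·0.13 + 9·0.14 + 16·0.11 + 49·0.17 + 81·0.08
 = 0.76 + 0 + 0.52 + 1.26 + 1.76 + 8.33 + 6.48
 = 19.11

19.11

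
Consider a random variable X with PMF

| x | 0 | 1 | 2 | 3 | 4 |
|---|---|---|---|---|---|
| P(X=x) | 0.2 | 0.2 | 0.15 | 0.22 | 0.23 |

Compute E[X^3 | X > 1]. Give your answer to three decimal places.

P(X > 1) = 0.15 + 0.22 + 0.23 = 0.6.
E[X^3 | X > 1] = [8·0.15 + 27·0.22 + 64·0.23] / 0.6
 = 21.86 / 0.6
 = 1093/30

36.433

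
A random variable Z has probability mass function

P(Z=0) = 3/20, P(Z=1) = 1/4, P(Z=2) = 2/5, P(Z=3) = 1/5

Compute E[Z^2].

E[Z^2] = Σ z^2·P(Z=z)
 = 0·3/20 + 1·1/4 + 4·2/5 + 9·1/5
 = 0 + 1/4 + 8/5 + 9/5
 = 73/20

3.65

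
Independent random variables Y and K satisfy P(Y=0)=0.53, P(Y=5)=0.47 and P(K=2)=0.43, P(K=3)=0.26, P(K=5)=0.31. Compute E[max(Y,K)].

4.0407

E[max(Y,K)] = Σ_y Σ_k max(y,k) · P(Y=y)P(K=k)
 = 2·0.2279 + 3·0.1378 + 5·0.1643 + 5·0.2021 + 5·0.1222 + 5·0.1457
 = 0.4558 + 0.4134 + 0.8215 + 1.0105 + 0.611 + 0.7285
 = 4.0407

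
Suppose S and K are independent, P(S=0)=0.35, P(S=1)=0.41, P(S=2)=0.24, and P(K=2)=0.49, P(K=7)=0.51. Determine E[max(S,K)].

E[max(S,K)] = Σ_s Σ_k max(s,k) · P(S=s)P(K=k)
 = 2·0.1715 + 7·0.1785 + 2·0.2009 + 7·0.2091 + 2·0.1176 + 7·0.1224
 = 0.343 + 1.2495 + 0.4018 + 1.4637 + 0.2352 + 0.8568
 = 4.55

4.55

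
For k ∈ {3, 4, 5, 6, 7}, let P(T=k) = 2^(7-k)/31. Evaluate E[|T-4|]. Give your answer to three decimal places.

E[|T-4|] = Σ |t-4|·P(T=t)
 = 1·16/31 + 0·8/31 + 1·4/31 + 2·2/31 + 3·1/31
 = 16/31 + 0 + 4/31 + 4/31 + 3/31
 = 27/31

0.871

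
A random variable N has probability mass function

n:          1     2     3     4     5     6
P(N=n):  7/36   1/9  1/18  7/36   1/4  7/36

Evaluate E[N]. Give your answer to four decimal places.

3.7778

E[N] = Σ n·P(N=n)
 = 1·7/36 + 2·1/9 + 3·1/18 + 4·7/36 + 5·1/4 + 6·7/36
 = 7/36 + 2/9 + 1/6 + 7/9 + 5/4 + 7/6
 = 34/9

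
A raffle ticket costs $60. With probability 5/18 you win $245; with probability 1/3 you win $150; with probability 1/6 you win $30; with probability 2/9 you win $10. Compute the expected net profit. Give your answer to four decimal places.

E[payout] = 245·5/18 + 150·1/3 + 30·1/6 + 10·2/9
 = 1225/18 + 50 + 5 + 20/9
 = 2255/18
Net = 2255/18 - 60 = 1175/18

65.2778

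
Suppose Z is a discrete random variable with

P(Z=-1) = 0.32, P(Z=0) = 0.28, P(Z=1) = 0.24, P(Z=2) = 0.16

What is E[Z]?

E[Z] = Σ z·P(Z=z)
 = (-1)·0.32 + 0·0.28 + 1·0.24 + 2·0.16
 = (-0.32) + 0 + 0.24 + 0.32
 = 0.24

0.24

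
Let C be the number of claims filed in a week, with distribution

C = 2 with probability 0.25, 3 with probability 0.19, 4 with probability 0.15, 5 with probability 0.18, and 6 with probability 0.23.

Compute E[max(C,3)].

E[max(C,3)] = Σ max(c,3)·P(C=c)
 = 3·0.25 + 3·0.19 + 4·0.15 + 5·0.18 + 6·0.23
 = 0.75 + 0.57 + 0.6 + 0.9 + 1.38
 = 4.2

4.2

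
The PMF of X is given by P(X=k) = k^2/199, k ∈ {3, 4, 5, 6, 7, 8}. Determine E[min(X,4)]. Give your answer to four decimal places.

3.9548

E[min(X,4)] = Σ min(x,4)·P(X=x)
 = 3·9/199 + 4·16/199 + 4·25/199 + 4·36/199 + 4·49/199 + 4·64/199
 = 27/199 + 64/199 + 100/199 + 144/199 + 196/199 + 256/199
 = 787/199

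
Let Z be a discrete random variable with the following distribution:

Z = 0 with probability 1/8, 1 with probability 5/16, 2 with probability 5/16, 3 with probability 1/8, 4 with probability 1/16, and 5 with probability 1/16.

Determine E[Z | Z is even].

1.75

P(Z is even) = 1/8 + 5/16 + 1/16 = 1/2.
E[Z | Z is even] = [0·1/8 + 2·5/16 + 4·1/16] / (1/2)
 = 7/8 / (1/2)
 = 7/4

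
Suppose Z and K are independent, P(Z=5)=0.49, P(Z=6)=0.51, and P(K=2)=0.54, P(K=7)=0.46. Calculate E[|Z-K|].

2.5808

E[|Z-K|] = Σ_z Σ_k |z-k| · P(Z=z)P(K=k)
 = 3·0.2646 + 2·0.2254 + 4·0.2754 + 1·0.2346
 = 0.7938 + 0.4508 + 1.1016 + 0.2346
 = 2.5808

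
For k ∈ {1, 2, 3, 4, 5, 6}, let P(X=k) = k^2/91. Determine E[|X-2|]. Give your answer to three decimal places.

2.868

E[|X-2|] = Σ |x-2|·P(X=x)
 = 1·1/91 + 0·4/91 + 1·9/91 + 2·16/91 + 3·25/91 + 4·36/91
 = 1/91 + 0 + 9/91 + 32/91 + 75/91 + 144/91
 = 261/91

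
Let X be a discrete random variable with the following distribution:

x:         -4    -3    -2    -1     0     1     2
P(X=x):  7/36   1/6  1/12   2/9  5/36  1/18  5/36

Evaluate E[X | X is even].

P(X is even) = 7/36 + 1/12 + 5/36 + 5/36 = 5/9.
E[X | X is even] = [(-4)·7/36 + (-2)·1/12 + 0·5/36 + 2·5/36] / (5/9)
 = -2/3 / (5/9)
 = -6/5

-1.2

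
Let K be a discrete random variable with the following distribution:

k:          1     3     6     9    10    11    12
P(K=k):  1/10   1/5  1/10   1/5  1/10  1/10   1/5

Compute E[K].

7.6

E[K] = Σ k·P(K=k)
 = 1·1/10 + 3·1/5 + 6·1/10 + 9·1/5 + 10·1/10 + 11·1/10 + 12·1/5
 = 1/10 + 3/5 + 3/5 + 9/5 + 1 + 11/10 + 12/5
 = 38/5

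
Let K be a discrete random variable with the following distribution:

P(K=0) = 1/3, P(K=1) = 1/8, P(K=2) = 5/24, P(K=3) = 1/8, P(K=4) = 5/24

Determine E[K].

E[K] = Σ k·P(K=k)
 = 0·1/3 + 1·1/8 + 2·5/24 + 3·1/8 + 4·5/24
 = 0 + 1/8 + 5/12 + 3/8 + 5/6
 = 7/4

1.75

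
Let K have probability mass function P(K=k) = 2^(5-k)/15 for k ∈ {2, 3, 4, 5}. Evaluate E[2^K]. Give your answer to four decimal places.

8.5333

E[2^K] = Σ 2^k·P(K=k)
 = 4·8/15 + 8·4/15 + 16·2/15 + 32·1/15
 = 32/15 + 32/15 + 32/15 + 32/15
 = 128/15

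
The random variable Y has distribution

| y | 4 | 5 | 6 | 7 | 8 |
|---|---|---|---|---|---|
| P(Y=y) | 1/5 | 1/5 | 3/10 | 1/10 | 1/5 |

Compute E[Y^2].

36.7

E[Y^2] = Σ y^2·P(Y=y)
 = 16·1/5 + 25·1/5 + 36·3/10 + 49·1/10 + 64·1/5
 = 16/5 + 5 + 54/5 + 49/10 + 64/5
 = 367/10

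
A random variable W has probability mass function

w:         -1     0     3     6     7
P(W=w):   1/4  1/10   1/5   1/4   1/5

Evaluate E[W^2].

20.85

E[W^2] = Σ w^2·P(W=w)
 = 1·1/4 + 0·1/10 + 9·1/5 + 36·1/4 + 49·1/5
 = 1/4 + 0 + 9/5 + 9 + 49/5
 = 417/20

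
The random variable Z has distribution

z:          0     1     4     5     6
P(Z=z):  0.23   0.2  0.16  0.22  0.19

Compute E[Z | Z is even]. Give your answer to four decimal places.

P(Z is even) = 0.23 + 0.16 + 0.19 = 0.58.
E[Z | Z is even] = [0·0.23 + 4·0.16 + 6·0.19] / 0.58
 = 1.78 / 0.58
 = 89/29

3.0690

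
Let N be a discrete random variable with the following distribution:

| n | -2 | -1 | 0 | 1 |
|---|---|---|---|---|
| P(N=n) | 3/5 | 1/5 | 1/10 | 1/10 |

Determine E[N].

-1.3

E[N] = Σ n·P(N=n)
 = (-2)·3/5 + (-1)·1/5 + 0·1/10 + 1·1/10
 = (-6/5) + (-1/5) + 0 + 1/10
 = -13/10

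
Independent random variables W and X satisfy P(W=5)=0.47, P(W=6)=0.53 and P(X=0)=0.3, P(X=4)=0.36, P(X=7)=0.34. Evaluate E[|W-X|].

E[|W-X|] = Σ_w Σ_x |w-x| · P(W=w)P(X=x)
 = 5·0.141 + 1·0.1692 + 2·0.1598 + 6·0.159 + 2·0.1908 + 1·0.1802
 = 0.705 + 0.1692 + 0.3196 + 0.954 + 0.3816 + 0.1802
 = 2.7096

2.7096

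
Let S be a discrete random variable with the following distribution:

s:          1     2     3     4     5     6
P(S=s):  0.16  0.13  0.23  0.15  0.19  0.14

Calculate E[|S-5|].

1.78

E[|S-5|] = Σ |s-5|·P(S=s)
 = 4·0.16 + 3·0.13 + 2·0.23 + 1·0.15 + 0·0.19 + 1·0.14
 = 0.64 + 0.39 + 0.46 + 0.15 + 0 + 0.14
 = 1.78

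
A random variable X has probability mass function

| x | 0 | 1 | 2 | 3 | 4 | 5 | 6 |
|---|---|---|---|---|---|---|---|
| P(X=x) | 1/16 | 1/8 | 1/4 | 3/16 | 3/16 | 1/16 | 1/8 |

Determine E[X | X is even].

3.2

P(X is even) = 1/16 + 1/4 + 3/16 + 1/8 = 5/8.
E[X | X is even] = [0·1/16 + 2·1/4 + 4·3/16 + 6·1/8] / (5/8)
 = 2 / (5/8)
 = 16/5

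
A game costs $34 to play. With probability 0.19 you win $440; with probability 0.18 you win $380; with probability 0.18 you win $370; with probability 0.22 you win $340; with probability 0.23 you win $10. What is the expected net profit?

E[payout] = 440·0.19 + 380·0.18 + 370·0.18 + 340·0.22 + 10·0.23
 = 83.6 + 68.4 + 66.6 + 74.8 + 2.3
 = 295.7
Net = 295.7 - 34 = 261.7

261.7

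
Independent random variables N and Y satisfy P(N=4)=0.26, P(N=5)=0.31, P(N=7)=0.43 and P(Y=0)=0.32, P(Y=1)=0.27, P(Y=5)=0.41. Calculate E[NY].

E[NY] = Σ_n Σ_y ny · P(N=n)P(Y=y)
 = 0·0.0832 + 4·0.0702 + 20·0.1066 + 0·0.0992 + 5·0.0837 + 25·0.1271 + 0·0.1376 + 7·0.1161 + 35·0.1763
 = 0 + 0.2808 + 2.132 + 0 + 0.4185 + 3.1775 + 0 + 0.8127 + 6.1705
 = 12.992

12.992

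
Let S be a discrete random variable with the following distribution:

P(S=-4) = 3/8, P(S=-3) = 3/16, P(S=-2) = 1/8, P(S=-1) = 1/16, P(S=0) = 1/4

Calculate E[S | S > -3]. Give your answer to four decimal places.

-0.7143

P(S > -3) = 1/8 + 1/16 + 1/4 = 7/16.
E[S | S > -3] = [(-2)·1/8 + (-1)·1/16 + 0·1/4] / (7/16)
 = -5/16 / (7/16)
 = -5/7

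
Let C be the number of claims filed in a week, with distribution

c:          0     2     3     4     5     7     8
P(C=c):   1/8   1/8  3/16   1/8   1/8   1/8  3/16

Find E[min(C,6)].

3.8125

E[min(C,6)] = Σ min(c,6)·P(C=c)
 = 0·1/8 + 2·1/8 + 3·3/16 + 4·1/8 + 5·1/8 + 6·1/8 + 6·3/16
 = 0 + 1/4 + 9/16 + 1/2 + 5/8 + 3/4 + 9/8
 = 61/16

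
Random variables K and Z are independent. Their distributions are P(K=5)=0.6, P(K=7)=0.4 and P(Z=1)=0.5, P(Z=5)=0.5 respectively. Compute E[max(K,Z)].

E[max(K,Z)] = Σ_k Σ_z max(k,z) · P(K=k)P(Z=z)
 = 5·0.3 + 5·0.3 + 7·0.2 + 7·0.2
 = 1.5 + 1.5 + 1.4 + 1.4
 = 5.8

5.8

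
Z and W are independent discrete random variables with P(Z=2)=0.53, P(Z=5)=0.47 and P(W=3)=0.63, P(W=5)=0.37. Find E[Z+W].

7.15

E[Z+W] = Σ_z Σ_w (z+w) · P(Z=z)P(W=w)
 = 5·0.3339 + 7·0.1961 + 8·0.2961 + 10·0.1739
 = 1.6695 + 1.3727 + 2.3688 + 1.739
 = 7.15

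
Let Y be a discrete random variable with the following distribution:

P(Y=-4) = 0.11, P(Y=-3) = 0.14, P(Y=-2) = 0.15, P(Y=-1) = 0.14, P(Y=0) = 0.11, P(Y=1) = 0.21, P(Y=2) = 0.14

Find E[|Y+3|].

E[|Y+3|] = Σ |y+3|·P(Y=y)
 = 1·0.11 + 0·0.14 + 1·0.15 + 2·0.14 + 3·0.11 + 4·0.21 + 5·0.14
 = 0.11 + 0 + 0.15 + 0.28 + 0.33 + 0.84 + 0.7
 = 2.41

2.41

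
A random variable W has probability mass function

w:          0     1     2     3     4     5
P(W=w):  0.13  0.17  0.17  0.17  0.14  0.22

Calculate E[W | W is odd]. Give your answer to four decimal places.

P(W is odd) = 0.17 + 0.17 + 0.22 = 0.56.
E[W | W is odd] = [1·0.17 + 3·0.17 + 5·0.22] / 0.56
 = 1.78 / 0.56
 = 89/28

3.1786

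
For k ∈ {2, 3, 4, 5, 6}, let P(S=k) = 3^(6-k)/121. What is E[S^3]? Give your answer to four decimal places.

E[S^3] = Σ s^3·P(S=s)
 = 8·81/121 + 27·27/121 + 64·9/121 + 125·3/121 + 216·1/121
 = 648/121 + 729/121 + 576/121 + 375/121 + 216/121
 = 2544/121

21.0248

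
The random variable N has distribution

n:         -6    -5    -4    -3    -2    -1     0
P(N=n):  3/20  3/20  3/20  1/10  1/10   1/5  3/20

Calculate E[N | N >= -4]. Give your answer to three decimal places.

P(N >= -4) = 3/20 + 1/10 + 1/10 + 1/5 + 3/20 = 7/10.
E[N | N >= -4] = [(-4)·3/20 + (-3)·1/10 + (-2)·1/10 + (-1)·1/5 + 0·3/20] / (7/10)
 = -13/10 / (7/10)
 = -13/7

-1.857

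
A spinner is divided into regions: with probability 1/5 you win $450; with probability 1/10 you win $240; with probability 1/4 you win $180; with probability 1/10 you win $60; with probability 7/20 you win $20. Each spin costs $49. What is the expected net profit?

E[payout] = 450·1/5 + 240·1/10 + 180·1/4 + 60·1/10 + 20·7/20
 = 90 + 24 + 45 + 6 + 7
 = 172
Net = 172 - 49 = 123

123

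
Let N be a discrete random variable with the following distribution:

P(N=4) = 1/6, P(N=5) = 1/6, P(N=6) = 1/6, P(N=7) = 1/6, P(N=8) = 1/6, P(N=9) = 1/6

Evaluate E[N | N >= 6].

P(N >= 6) = 1/6 + 1/6 + 1/6 + 1/6 = 2/3.
E[N | N >= 6] = [6·1/6 + 7·1/6 + 8·1/6 + 9·1/6] / (2/3)
 = 5 / (2/3)
 = 15/2

7.5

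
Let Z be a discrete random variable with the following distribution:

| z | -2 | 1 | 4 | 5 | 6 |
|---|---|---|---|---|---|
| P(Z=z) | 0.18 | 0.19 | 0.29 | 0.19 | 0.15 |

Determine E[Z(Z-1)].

12.86

E[Z(Z-1)] = Σ z(z-1)·P(Z=z)
 = 6·0.18 + 0·0.19 + 12·0.29 + 20·0.19 + 30·0.15
 = 1.08 + 0 + 3.48 + 3.8 + 4.5
 = 12.86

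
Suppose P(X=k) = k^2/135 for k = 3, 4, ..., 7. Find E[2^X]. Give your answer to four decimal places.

E[2^X] = Σ 2^x·P(X=x)
 = 8·1/15 + 16·16/135 + 32·5/27 + 64·4/15 + 128·49/135
 = 8/15 + 256/135 + 160/27 + 256/15 + 6272/135
 = 9704/135

71.8815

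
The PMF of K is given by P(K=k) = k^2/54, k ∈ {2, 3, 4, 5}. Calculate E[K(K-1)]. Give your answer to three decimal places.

13.963

E[K(K-1)] = Σ k(k-1)·P(K=k)
 = 2·2/27 + 6·1/6 + 12·8/27 + 20·25/54
 = 4/27 + 1 + 32/9 + 250/27
 = 377/27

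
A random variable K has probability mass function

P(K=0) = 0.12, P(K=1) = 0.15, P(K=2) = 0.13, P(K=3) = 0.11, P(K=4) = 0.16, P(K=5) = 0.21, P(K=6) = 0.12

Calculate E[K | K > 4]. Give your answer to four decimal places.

5.3636

P(K > 4) = 0.21 + 0.12 = 0.33.
E[K | K > 4] = [5·0.21 + 6·0.12] / 0.33
 = 1.77 / 0.33
 = 59/11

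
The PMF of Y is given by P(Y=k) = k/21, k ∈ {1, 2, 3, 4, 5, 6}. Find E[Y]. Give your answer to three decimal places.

4.333

E[Y] = Σ y·P(Y=y)
 = 1·1/21 + 2·2/21 + 3·1/7 + 4·4/21 + 5·5/21 + 6·2/7
 = 1/21 + 4/21 + 3/7 + 16/21 + 25/21 + 12/7
 = 13/3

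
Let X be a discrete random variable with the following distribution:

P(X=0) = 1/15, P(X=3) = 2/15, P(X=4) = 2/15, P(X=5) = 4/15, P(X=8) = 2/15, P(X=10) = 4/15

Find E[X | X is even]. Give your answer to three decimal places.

P(X is even) = 1/15 + 2/15 + 2/15 + 4/15 = 3/5.
E[X | X is even] = [0·1/15 + 4·2/15 + 8·2/15 + 10·4/15] / (3/5)
 = 64/15 / (3/5)
 = 64/9

7.111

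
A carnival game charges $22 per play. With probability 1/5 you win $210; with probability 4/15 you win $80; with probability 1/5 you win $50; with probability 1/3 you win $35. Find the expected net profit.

63

E[payout] = 210·1/5 + 80·4/15 + 50·1/5 + 35·1/3
 = 42 + 64/3 + 10 + 35/3
 = 85
Net = 85 - 22 = 63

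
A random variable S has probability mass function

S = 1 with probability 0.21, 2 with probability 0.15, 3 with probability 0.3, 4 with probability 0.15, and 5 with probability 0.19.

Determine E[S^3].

42.86

E[S^3] = Σ s^3·P(S=s)
 = 1·0.21 + 8·0.15 + 27·0.3 + 64·0.15 + 125·0.19
 = 0.21 + 1.2 + 8.1 + 9.6 + 23.75
 = 42.86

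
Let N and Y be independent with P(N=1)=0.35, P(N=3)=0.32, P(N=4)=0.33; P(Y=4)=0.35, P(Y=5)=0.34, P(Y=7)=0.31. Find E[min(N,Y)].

E[min(N,Y)] = Σ_n Σ_y min(n,y) · P(N=n)P(Y=y)
 = 1·0.1225 + 1·0.119 + 1·0.1085 + 3·0.112 + 3·0.1088 + 3·0.0992 + 4·0.1155 + 4·0.1122 + 4·0.1023
 = 0.1225 + 0.119 + 0.1085 + 0.336 + 0.3264 + 0.2976 + 0.462 + 0.4488 + 0.4092
 = 2.63

2.63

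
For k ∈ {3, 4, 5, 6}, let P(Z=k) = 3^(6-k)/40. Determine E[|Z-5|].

E[|Z-5|] = Σ |z-5|·P(Z=z)
 = 2·27/40 + 1·9/40 + 0·3/40 + 1·1/40
 = 27/20 + 9/40 + 0 + 1/40
 = 8/5

1.6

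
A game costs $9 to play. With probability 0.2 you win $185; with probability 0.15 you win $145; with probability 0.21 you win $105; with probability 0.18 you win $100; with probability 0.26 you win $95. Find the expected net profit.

114.5

E[payout] = 185·0.2 + 145·0.15 + 105·0.21 + 100·0.18 + 95·0.26
 = 37 + 21.75 + 22.05 + 18 + 24.7
 = 123.5
Net = 123.5 - 9 = 114.5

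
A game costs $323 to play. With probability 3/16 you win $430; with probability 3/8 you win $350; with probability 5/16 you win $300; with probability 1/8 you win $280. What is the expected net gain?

17.625

E[payout] = 430·3/16 + 350·3/8 + 300·5/16 + 280·1/8
 = 645/8 + 525/4 + 375/4 + 35
 = 2725/8
Net = 2725/8 - 323 = 141/8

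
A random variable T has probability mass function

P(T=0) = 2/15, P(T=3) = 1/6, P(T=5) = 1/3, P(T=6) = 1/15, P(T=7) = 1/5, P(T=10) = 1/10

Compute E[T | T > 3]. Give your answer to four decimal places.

6.3810

P(T > 3) = 1/3 + 1/15 + 1/5 + 1/10 = 7/10.
E[T | T > 3] = [5·1/3 + 6·1/15 + 7·1/5 + 10·1/10] / (7/10)
 = 67/15 / (7/10)
 = 134/21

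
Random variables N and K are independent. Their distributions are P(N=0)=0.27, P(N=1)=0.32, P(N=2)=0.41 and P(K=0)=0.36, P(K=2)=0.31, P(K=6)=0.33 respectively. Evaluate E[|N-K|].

2.2808

E[|N-K|] = Σ_n Σ_k |n-k| · P(N=n)P(K=k)
 = 0·0.0972 + 2·0.0837 + 6·0.0891 + 1·0.1152 + 1·0.0992 + 5·0.1056 + 2·0.1476 + 0·0.1271 + 4·0.1353
 = 0 + 0.1674 + 0.5346 + 0.1152 + 0.0992 + 0.528 + 0.2952 + 0 + 0.5412
 = 2.2808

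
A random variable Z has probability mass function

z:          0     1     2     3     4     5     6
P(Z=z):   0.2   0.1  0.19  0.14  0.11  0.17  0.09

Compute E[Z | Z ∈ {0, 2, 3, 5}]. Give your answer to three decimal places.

2.357

P(Z ∈ {0, 2, 3, 5}) = 0.2 + 0.19 + 0.14 + 0.17 = 0.7.
E[Z | Z ∈ {0, 2, 3, 5}] = [0·0.2 + 2·0.19 + 3·0.14 + 5·0.17] / 0.7
 = 1.65 / 0.7
 = 33/14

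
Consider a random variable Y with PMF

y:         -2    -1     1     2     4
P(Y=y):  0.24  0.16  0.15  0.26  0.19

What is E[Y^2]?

E[Y^2] = Σ y^2·P(Y=y)
 = 4·0.24 + 1·0.16 + 1·0.15 + 4·0.26 + 16·0.19
 = 0.96 + 0.16 + 0.15 + 1.04 + 3.04
 = 5.35

5.35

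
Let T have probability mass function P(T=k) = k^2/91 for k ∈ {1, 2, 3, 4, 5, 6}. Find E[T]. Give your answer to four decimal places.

4.8462

E[T] = Σ t·P(T=t)
 = 1·1/91 + 2·4/91 + 3·9/91 + 4·16/91 + 5·25/91 + 6·36/91
 = 1/91 + 8/91 + 27/91 + 64/91 + 125/91 + 216/91
 = 63/13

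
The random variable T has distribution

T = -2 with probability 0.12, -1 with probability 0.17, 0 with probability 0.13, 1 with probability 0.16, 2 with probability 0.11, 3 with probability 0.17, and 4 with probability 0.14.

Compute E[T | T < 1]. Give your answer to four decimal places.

P(T < 1) = 0.12 + 0.17 + 0.13 = 0.42.
E[T | T < 1] = [(-2)·0.12 + (-1)·0.17 + 0·0.13] / 0.42
 = -0.41 / 0.42
 = -41/42

-0.9762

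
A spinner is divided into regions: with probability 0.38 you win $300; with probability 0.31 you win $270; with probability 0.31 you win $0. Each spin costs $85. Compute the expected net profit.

E[payout] = 300·0.38 + 270·0.31 + 0·0.31
 = 114 + 83.7 + 0
 = 197.7
Net = 197.7 - 85 = 112.7

112.7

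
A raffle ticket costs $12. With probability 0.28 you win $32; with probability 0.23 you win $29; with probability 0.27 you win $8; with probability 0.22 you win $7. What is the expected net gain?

E[payout] = 32·0.28 + 29·0.23 + 8·0.27 + 7·0.22
 = 8.96 + 6.67 + 2.16 + 1.54
 = 19.33
Net = 19.33 - 12 = 7.33

7.33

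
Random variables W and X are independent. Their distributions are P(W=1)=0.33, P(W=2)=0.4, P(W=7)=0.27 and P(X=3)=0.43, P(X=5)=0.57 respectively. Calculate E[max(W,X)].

E[max(W,X)] = Σ_w Σ_x max(w,x) · P(W=w)P(X=x)
 = 3·0.1419 + 5·0.1881 + 3·0.172 + 5·0.228 + 7·0.1161 + 7·0.1539
 = 0.4257 + 0.9405 + 0.516 + 1.14 + 0.8127 + 1.0773
 = 4.9122

4.9122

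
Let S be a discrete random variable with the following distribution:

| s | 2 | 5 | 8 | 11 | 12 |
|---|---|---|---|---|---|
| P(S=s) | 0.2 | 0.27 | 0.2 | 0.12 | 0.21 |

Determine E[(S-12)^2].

E[(S-12)^2] = Σ (s-12)^2·P(S=s)
 = 100·0.2 + 49·0.27 + 16·0.2 + 1·0.12 + 0·0.21
 = 20 + 13.23 + 3.2 + 0.12 + 0
 = 36.55

36.55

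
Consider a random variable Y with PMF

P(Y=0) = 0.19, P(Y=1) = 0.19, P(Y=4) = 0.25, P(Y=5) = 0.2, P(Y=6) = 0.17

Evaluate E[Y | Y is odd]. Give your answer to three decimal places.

3.051

P(Y is odd) = 0.19 + 0.2 = 0.39.
E[Y | Y is odd] = [1·0.19 + 5·0.2] / 0.39
 = 1.19 / 0.39
 = 119/39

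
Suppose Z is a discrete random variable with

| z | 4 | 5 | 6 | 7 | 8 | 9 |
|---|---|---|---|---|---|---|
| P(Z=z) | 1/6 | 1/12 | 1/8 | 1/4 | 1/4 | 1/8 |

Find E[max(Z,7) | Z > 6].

7.8

P(Z > 6) = 1/4 + 1/4 + 1/8 = 5/8.
E[max(Z,7) | Z > 6] = [7·1/4 + 8·1/4 + 9·1/8] / (5/8)
 = 39/8 / (5/8)
 = 39/5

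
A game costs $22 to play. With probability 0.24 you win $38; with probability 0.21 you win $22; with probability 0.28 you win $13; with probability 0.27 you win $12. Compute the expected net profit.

E[payout] = 38·0.24 + 22·0.21 + 13·0.28 + 12·0.27
 = 9.12 + 4.62 + 3.64 + 3.24
 = 20.62
Net = 20.62 - 22 = -1.38

-1.38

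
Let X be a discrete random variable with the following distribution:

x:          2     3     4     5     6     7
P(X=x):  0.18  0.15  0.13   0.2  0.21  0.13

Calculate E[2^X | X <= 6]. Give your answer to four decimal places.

27.4023

P(X <= 6) = 0.18 + 0.15 + 0.13 + 0.2 + 0.21 = 0.87.
E[2^X | X <= 6] = [4·0.18 + 8·0.15 + 16·0.13 + 32·0.2 + 64·0.21] / 0.87
 = 23.84 / 0.87
 = 2384/87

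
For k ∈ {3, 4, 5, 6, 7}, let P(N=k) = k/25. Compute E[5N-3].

24

E[5N-3] = Σ (5n-3)·P(N=n)
 = 12·3/25 + 17·4/25 + 22·1/5 + 27·6/25 + 32·7/25
 = 36/25 + 68/25 + 22/5 + 162/25 + 224/25
 = 24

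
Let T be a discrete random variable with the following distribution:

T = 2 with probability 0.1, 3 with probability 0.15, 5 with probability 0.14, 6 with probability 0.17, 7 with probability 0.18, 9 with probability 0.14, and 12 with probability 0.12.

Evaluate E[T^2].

E[T^2] = Σ t^2·P(T=t)
 = 4·0.1 + 9·0.15 + 25·0.14 + 36·0.17 + 49·0.18 + 81·0.14 + 144·0.12
 = 0.4 + 1.35 + 3.5 + 6.12 + 8.82 + 11.34 + 17.28
 = 48.81

48.81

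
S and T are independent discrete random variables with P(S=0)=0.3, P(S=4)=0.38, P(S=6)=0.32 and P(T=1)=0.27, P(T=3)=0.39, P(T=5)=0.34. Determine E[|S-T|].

E[|S-T|] = Σ_s Σ_t |s-t| · P(S=s)P(T=t)
 = 1·0.081 + 3·0.117 + 5·0.102 + 3·0.1026 + 1·0.1482 + 1·0.1292 + 5·0.0864 + 3·0.1248 + 1·0.1088
 = 0.081 + 0.351 + 0.51 + 0.3078 + 0.1482 + 0.1292 + 0.432 + 0.3744 + 0.1088
 = 2.4424

2.4424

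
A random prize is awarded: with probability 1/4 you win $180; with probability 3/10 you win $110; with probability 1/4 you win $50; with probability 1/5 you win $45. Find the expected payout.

99.5

E[payout] = 180·1/4 + 110·3/10 + 50·1/4 + 45·1/5
 = 45 + 33 + 25/2 + 9
 = 199/2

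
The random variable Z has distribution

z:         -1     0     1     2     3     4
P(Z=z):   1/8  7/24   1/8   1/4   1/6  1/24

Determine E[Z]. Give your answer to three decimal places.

1.167

E[Z] = Σ z·P(Z=z)
 = (-1)·1/8 + 0·7/24 + 1·1/8 + 2·1/4 + 3·1/6 + 4·1/24
 = (-1/8) + 0 + 1/8 + 1/2 + 1/2 + 1/6
 = 7/6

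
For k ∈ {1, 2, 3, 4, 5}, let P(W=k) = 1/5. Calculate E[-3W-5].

E[-3W-5] = Σ (-3w-5)·P(W=w)
 = (-8)·1/5 + (-11)·1/5 + (-14)·1/5 + (-17)·1/5 + (-20)·1/5
 = (-8/5) + (-11/5) + (-14/5) + (-17/5) + (-4)
 = -14

-14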